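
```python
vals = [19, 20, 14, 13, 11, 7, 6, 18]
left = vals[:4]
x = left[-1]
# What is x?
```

vals has length 8. The slice vals[:4] selects indices [0, 1, 2, 3] (0->19, 1->20, 2->14, 3->13), giving [19, 20, 14, 13]. So left = [19, 20, 14, 13]. Then left[-1] = 13.

13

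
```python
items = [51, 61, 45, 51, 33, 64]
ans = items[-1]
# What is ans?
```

items has length 6. Negative index -1 maps to positive index 6 + (-1) = 5. items[5] = 64.

64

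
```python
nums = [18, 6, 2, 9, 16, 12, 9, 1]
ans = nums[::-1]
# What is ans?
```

nums has length 8. The slice nums[::-1] selects indices [7, 6, 5, 4, 3, 2, 1, 0] (7->1, 6->9, 5->12, 4->16, 3->9, 2->2, 1->6, 0->18), giving [1, 9, 12, 16, 9, 2, 6, 18].

[1, 9, 12, 16, 9, 2, 6, 18]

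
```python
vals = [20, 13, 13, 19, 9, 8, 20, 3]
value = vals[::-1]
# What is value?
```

vals has length 8. The slice vals[::-1] selects indices [7, 6, 5, 4, 3, 2, 1, 0] (7->3, 6->20, 5->8, 4->9, 3->19, 2->13, 1->13, 0->20), giving [3, 20, 8, 9, 19, 13, 13, 20].

[3, 20, 8, 9, 19, 13, 13, 20]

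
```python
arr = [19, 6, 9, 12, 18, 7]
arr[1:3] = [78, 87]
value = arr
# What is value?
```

arr starts as [19, 6, 9, 12, 18, 7] (length 6). The slice arr[1:3] covers indices [1, 2] with values [6, 9]. Replacing that slice with [78, 87] (same length) produces [19, 78, 87, 12, 18, 7].

[19, 78, 87, 12, 18, 7]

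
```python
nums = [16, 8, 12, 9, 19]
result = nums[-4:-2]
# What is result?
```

nums has length 5. The slice nums[-4:-2] selects indices [1, 2] (1->8, 2->12), giving [8, 12].

[8, 12]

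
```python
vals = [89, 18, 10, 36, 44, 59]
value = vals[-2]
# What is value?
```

vals has length 6. Negative index -2 maps to positive index 6 + (-2) = 4. vals[4] = 44.

44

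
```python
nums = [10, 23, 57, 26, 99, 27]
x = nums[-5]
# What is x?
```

nums has length 6. Negative index -5 maps to positive index 6 + (-5) = 1. nums[1] = 23.

23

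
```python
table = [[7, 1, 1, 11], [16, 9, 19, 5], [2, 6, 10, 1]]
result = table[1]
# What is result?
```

table has 3 rows. Row 1 is [16, 9, 19, 5].

[16, 9, 19, 5]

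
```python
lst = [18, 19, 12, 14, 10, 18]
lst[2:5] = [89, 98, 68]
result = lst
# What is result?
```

lst starts as [18, 19, 12, 14, 10, 18] (length 6). The slice lst[2:5] covers indices [2, 3, 4] with values [12, 14, 10]. Replacing that slice with [89, 98, 68] (same length) produces [18, 19, 89, 98, 68, 18].

[18, 19, 89, 98, 68, 18]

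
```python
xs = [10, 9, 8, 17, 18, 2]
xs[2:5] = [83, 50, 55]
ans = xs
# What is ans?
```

xs starts as [10, 9, 8, 17, 18, 2] (length 6). The slice xs[2:5] covers indices [2, 3, 4] with values [8, 17, 18]. Replacing that slice with [83, 50, 55] (same length) produces [10, 9, 83, 50, 55, 2].

[10, 9, 83, 50, 55, 2]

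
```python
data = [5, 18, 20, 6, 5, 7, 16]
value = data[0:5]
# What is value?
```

data has length 7. The slice data[0:5] selects indices [0, 1, 2, 3, 4] (0->5, 1->18, 2->20, 3->6, 4->5), giving [5, 18, 20, 6, 5].

[5, 18, 20, 6, 5]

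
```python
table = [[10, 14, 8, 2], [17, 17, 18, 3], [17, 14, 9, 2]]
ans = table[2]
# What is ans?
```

table has 3 rows. Row 2 is [17, 14, 9, 2].

[17, 14, 9, 2]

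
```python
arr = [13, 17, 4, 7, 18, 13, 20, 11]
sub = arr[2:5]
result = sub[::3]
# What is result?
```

arr has length 8. The slice arr[2:5] selects indices [2, 3, 4] (2->4, 3->7, 4->18), giving [4, 7, 18]. So sub = [4, 7, 18]. sub has length 3. The slice sub[::3] selects indices [0] (0->4), giving [4].

[4]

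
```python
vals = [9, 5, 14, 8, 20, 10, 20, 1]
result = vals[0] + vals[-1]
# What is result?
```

vals has length 8. vals[0] = 9.
vals has length 8. Negative index -1 maps to positive index 8 + (-1) = 7. vals[7] = 1.
Sum: 9 + 1 = 10.

10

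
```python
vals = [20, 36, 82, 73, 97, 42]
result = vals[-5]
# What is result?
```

vals has length 6. Negative index -5 maps to positive index 6 + (-5) = 1. vals[1] = 36.

36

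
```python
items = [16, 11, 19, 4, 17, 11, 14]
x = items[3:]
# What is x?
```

items has length 7. The slice items[3:] selects indices [3, 4, 5, 6] (3->4, 4->17, 5->11, 6->14), giving [4, 17, 11, 14].

[4, 17, 11, 14]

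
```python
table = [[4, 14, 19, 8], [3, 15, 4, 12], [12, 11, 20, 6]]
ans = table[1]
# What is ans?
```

table has 3 rows. Row 1 is [3, 15, 4, 12].

[3, 15, 4, 12]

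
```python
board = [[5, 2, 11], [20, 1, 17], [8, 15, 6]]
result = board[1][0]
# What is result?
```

board[1] = [20, 1, 17]. Taking column 0 of that row yields 20.

20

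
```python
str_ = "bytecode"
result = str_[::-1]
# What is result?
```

str_ has length 8. The slice str_[::-1] selects indices [7, 6, 5, 4, 3, 2, 1, 0] (7->'e', 6->'d', 5->'o', 4->'c', 3->'e', 2->'t', 1->'y', 0->'b'), giving 'edocetyb'.

'edocetyb'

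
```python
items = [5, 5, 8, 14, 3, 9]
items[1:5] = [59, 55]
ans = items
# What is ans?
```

items starts as [5, 5, 8, 14, 3, 9] (length 6). The slice items[1:5] covers indices [1, 2, 3, 4] with values [5, 8, 14, 3]. Replacing that slice with [59, 55] (different length) produces [5, 59, 55, 9].

[5, 59, 55, 9]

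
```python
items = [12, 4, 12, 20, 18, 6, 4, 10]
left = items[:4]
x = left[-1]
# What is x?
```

items has length 8. The slice items[:4] selects indices [0, 1, 2, 3] (0->12, 1->4, 2->12, 3->20), giving [12, 4, 12, 20]. So left = [12, 4, 12, 20]. Then left[-1] = 20.

20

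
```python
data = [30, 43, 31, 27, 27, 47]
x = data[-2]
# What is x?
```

data has length 6. Negative index -2 maps to positive index 6 + (-2) = 4. data[4] = 27.

27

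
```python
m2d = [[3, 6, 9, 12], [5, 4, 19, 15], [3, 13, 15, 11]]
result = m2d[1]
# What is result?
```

m2d has 3 rows. Row 1 is [5, 4, 19, 15].

[5, 4, 19, 15]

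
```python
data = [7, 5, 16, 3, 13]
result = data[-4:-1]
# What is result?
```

data has length 5. The slice data[-4:-1] selects indices [1, 2, 3] (1->5, 2->16, 3->3), giving [5, 16, 3].

[5, 16, 3]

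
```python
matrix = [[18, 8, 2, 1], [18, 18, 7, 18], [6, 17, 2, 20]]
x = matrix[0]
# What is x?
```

matrix has 3 rows. Row 0 is [18, 8, 2, 1].

[18, 8, 2, 1]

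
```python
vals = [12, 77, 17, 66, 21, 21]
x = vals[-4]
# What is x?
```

vals has length 6. Negative index -4 maps to positive index 6 + (-4) = 2. vals[2] = 17.

17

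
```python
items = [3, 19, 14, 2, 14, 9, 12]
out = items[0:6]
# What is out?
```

items has length 7. The slice items[0:6] selects indices [0, 1, 2, 3, 4, 5] (0->3, 1->19, 2->14, 3->2, 4->14, 5->9), giving [3, 19, 14, 2, 14, 9].

[3, 19, 14, 2, 14, 9]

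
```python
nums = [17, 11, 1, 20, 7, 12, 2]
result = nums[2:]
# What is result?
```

nums has length 7. The slice nums[2:] selects indices [2, 3, 4, 5, 6] (2->1, 3->20, 4->7, 5->12, 6->2), giving [1, 20, 7, 12, 2].

[1, 20, 7, 12, 2]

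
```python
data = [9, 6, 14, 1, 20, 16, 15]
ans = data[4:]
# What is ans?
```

data has length 7. The slice data[4:] selects indices [4, 5, 6] (4->20, 5->16, 6->15), giving [20, 16, 15].

[20, 16, 15]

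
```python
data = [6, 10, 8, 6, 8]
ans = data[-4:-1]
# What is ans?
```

data has length 5. The slice data[-4:-1] selects indices [1, 2, 3] (1->10, 2->8, 3->6), giving [10, 8, 6].

[10, 8, 6]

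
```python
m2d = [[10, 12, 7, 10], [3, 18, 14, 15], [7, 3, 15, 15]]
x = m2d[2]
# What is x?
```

m2d has 3 rows. Row 2 is [7, 3, 15, 15].

[7, 3, 15, 15]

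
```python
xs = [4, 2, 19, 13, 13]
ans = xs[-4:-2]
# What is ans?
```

xs has length 5. The slice xs[-4:-2] selects indices [1, 2] (1->2, 2->19), giving [2, 19].

[2, 19]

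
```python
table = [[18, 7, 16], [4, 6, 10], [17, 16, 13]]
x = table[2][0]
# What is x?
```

table[2] = [17, 16, 13]. Taking column 0 of that row yields 17.

17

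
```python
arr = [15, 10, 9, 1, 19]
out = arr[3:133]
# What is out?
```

arr has length 5. The slice arr[3:133] selects indices [3, 4] (3->1, 4->19), giving [1, 19].

[1, 19]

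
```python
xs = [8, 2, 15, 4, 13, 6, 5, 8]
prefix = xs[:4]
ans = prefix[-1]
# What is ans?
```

xs has length 8. The slice xs[:4] selects indices [0, 1, 2, 3] (0->8, 1->2, 2->15, 3->4), giving [8, 2, 15, 4]. So prefix = [8, 2, 15, 4]. Then prefix[-1] = 4.

4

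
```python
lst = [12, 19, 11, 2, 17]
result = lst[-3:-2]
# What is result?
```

lst has length 5. The slice lst[-3:-2] selects indices [2] (2->11), giving [11].

[11]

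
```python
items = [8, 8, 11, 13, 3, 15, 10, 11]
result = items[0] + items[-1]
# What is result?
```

items has length 8. items[0] = 8.
items has length 8. Negative index -1 maps to positive index 8 + (-1) = 7. items[7] = 11.
Sum: 8 + 11 = 19.

19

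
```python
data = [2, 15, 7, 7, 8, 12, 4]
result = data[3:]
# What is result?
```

data has length 7. The slice data[3:] selects indices [3, 4, 5, 6] (3->7, 4->8, 5->12, 6->4), giving [7, 8, 12, 4].

[7, 8, 12, 4]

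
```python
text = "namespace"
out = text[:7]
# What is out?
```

text has length 9. The slice text[:7] selects indices [0, 1, 2, 3, 4, 5, 6] (0->'n', 1->'a', 2->'m', 3->'e', 4->'s', 5->'p', 6->'a'), giving 'namespa'.

'namespa'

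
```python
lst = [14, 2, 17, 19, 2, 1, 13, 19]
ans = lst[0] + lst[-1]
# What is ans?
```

lst has length 8. lst[0] = 14.
lst has length 8. Negative index -1 maps to positive index 8 + (-1) = 7. lst[7] = 19.
Sum: 14 + 19 = 33.

33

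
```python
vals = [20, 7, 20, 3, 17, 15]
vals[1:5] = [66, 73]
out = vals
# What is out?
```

vals starts as [20, 7, 20, 3, 17, 15] (length 6). The slice vals[1:5] covers indices [1, 2, 3, 4] with values [7, 20, 3, 17]. Replacing that slice with [66, 73] (different length) produces [20, 66, 73, 15].

[20, 66, 73, 15]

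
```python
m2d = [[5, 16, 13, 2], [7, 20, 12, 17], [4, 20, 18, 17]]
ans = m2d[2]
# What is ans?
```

m2d has 3 rows. Row 2 is [4, 20, 18, 17].

[4, 20, 18, 17]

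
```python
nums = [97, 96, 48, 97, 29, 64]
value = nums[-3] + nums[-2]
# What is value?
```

nums has length 6. Negative index -3 maps to positive index 6 + (-3) = 3. nums[3] = 97.
nums has length 6. Negative index -2 maps to positive index 6 + (-2) = 4. nums[4] = 29.
Sum: 97 + 29 = 126.

126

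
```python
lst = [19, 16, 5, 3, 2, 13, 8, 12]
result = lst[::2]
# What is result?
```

lst has length 8. The slice lst[::2] selects indices [0, 2, 4, 6] (0->19, 2->5, 4->2, 6->8), giving [19, 5, 2, 8].

[19, 5, 2, 8]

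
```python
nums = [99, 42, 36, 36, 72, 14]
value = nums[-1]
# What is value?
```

nums has length 6. Negative index -1 maps to positive index 6 + (-1) = 5. nums[5] = 14.

14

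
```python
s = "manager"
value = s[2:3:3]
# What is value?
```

s has length 7. The slice s[2:3:3] selects indices [2] (2->'n'), giving 'n'.

'n'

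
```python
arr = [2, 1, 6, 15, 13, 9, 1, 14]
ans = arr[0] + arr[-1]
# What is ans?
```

arr has length 8. arr[0] = 2.
arr has length 8. Negative index -1 maps to positive index 8 + (-1) = 7. arr[7] = 14.
Sum: 2 + 14 = 16.

16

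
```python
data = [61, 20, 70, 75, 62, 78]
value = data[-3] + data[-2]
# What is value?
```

data has length 6. Negative index -3 maps to positive index 6 + (-3) = 3. data[3] = 75.
data has length 6. Negative index -2 maps to positive index 6 + (-2) = 4. data[4] = 62.
Sum: 75 + 62 = 137.

137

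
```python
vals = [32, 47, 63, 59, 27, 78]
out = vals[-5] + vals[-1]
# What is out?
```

vals has length 6. Negative index -5 maps to positive index 6 + (-5) = 1. vals[1] = 47.
vals has length 6. Negative index -1 maps to positive index 6 + (-1) = 5. vals[5] = 78.
Sum: 47 + 78 = 125.

125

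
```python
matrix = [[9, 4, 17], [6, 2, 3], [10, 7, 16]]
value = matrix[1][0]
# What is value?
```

matrix[1] = [6, 2, 3]. Taking column 0 of that row yields 6.

6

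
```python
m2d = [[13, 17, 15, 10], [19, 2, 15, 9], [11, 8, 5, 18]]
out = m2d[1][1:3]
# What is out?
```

m2d[1] = [19, 2, 15, 9]. m2d[1] has length 4. The slice m2d[1][1:3] selects indices [1, 2] (1->2, 2->15), giving [2, 15].

[2, 15]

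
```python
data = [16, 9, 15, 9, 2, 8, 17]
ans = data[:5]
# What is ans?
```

data has length 7. The slice data[:5] selects indices [0, 1, 2, 3, 4] (0->16, 1->9, 2->15, 3->9, 4->2), giving [16, 9, 15, 9, 2].

[16, 9, 15, 9, 2]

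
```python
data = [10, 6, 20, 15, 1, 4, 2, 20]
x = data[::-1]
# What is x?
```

data has length 8. The slice data[::-1] selects indices [7, 6, 5, 4, 3, 2, 1, 0] (7->20, 6->2, 5->4, 4->1, 3->15, 2->20, 1->6, 0->10), giving [20, 2, 4, 1, 15, 20, 6, 10].

[20, 2, 4, 1, 15, 20, 6, 10]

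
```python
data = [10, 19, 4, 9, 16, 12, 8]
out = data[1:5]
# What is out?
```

data has length 7. The slice data[1:5] selects indices [1, 2, 3, 4] (1->19, 2->4, 3->9, 4->16), giving [19, 4, 9, 16].

[19, 4, 9, 16]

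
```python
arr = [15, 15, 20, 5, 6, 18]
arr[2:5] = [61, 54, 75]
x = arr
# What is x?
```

arr starts as [15, 15, 20, 5, 6, 18] (length 6). The slice arr[2:5] covers indices [2, 3, 4] with values [20, 5, 6]. Replacing that slice with [61, 54, 75] (same length) produces [15, 15, 61, 54, 75, 18].

[15, 15, 61, 54, 75, 18]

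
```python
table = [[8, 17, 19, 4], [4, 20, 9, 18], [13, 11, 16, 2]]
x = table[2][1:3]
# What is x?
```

table[2] = [13, 11, 16, 2]. table[2] has length 4. The slice table[2][1:3] selects indices [1, 2] (1->11, 2->16), giving [11, 16].

[11, 16]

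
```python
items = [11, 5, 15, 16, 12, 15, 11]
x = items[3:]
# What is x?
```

items has length 7. The slice items[3:] selects indices [3, 4, 5, 6] (3->16, 4->12, 5->15, 6->11), giving [16, 12, 15, 11].

[16, 12, 15, 11]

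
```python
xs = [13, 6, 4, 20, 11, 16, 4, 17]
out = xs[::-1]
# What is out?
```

xs has length 8. The slice xs[::-1] selects indices [7, 6, 5, 4, 3, 2, 1, 0] (7->17, 6->4, 5->16, 4->11, 3->20, 2->4, 1->6, 0->13), giving [17, 4, 16, 11, 20, 4, 6, 13].

[17, 4, 16, 11, 20, 4, 6, 13]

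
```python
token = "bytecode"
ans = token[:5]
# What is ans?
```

token has length 8. The slice token[:5] selects indices [0, 1, 2, 3, 4] (0->'b', 1->'y', 2->'t', 3->'e', 4->'c'), giving 'bytec'.

'bytec'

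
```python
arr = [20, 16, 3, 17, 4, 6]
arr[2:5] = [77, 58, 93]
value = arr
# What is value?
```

arr starts as [20, 16, 3, 17, 4, 6] (length 6). The slice arr[2:5] covers indices [2, 3, 4] with values [3, 17, 4]. Replacing that slice with [77, 58, 93] (same length) produces [20, 16, 77, 58, 93, 6].

[20, 16, 77, 58, 93, 6]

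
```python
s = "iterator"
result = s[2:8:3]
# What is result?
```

s has length 8. The slice s[2:8:3] selects indices [2, 5] (2->'e', 5->'t'), giving 'et'.

'et'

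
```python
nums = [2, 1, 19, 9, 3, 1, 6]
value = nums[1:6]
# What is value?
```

nums has length 7. The slice nums[1:6] selects indices [1, 2, 3, 4, 5] (1->1, 2->19, 3->9, 4->3, 5->1), giving [1, 19, 9, 3, 1].

[1, 19, 9, 3, 1]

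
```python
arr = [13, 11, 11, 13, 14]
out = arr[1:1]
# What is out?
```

arr has length 5. The slice arr[1:1] resolves to an empty index range, so the result is [].

[]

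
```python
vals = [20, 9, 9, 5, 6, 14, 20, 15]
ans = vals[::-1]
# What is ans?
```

vals has length 8. The slice vals[::-1] selects indices [7, 6, 5, 4, 3, 2, 1, 0] (7->15, 6->20, 5->14, 4->6, 3->5, 2->9, 1->9, 0->20), giving [15, 20, 14, 6, 5, 9, 9, 20].

[15, 20, 14, 6, 5, 9, 9, 20]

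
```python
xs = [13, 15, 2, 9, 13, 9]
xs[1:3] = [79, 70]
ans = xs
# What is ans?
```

xs starts as [13, 15, 2, 9, 13, 9] (length 6). The slice xs[1:3] covers indices [1, 2] with values [15, 2]. Replacing that slice with [79, 70] (same length) produces [13, 79, 70, 9, 13, 9].

[13, 79, 70, 9, 13, 9]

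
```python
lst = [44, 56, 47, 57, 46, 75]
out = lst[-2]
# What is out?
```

lst has length 6. Negative index -2 maps to positive index 6 + (-2) = 4. lst[4] = 46.

46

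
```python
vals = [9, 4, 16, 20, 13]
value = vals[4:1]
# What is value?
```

vals has length 5. The slice vals[4:1] resolves to an empty index range, so the result is [].

[]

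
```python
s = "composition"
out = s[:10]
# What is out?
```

s has length 11. The slice s[:10] selects indices [0, 1, 2, 3, 4, 5, 6, 7, 8, 9] (0->'c', 1->'o', 2->'m', 3->'p', 4->'o', 5->'s', 6->'i', 7->'t', 8->'i', 9->'o'), giving 'compositio'.

'compositio'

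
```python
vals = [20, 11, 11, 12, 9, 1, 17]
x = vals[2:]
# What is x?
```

vals has length 7. The slice vals[2:] selects indices [2, 3, 4, 5, 6] (2->11, 3->12, 4->9, 5->1, 6->17), giving [11, 12, 9, 1, 17].

[11, 12, 9, 1, 17]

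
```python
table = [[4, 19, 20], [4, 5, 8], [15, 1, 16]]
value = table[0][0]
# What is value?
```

table[0] = [4, 19, 20]. Taking column 0 of that row yields 4.

4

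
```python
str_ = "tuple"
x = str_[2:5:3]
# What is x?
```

str_ has length 5. The slice str_[2:5:3] selects indices [2] (2->'p'), giving 'p'.

'p'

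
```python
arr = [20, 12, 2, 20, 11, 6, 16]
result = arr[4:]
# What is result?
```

arr has length 7. The slice arr[4:] selects indices [4, 5, 6] (4->11, 5->6, 6->16), giving [11, 6, 16].

[11, 6, 16]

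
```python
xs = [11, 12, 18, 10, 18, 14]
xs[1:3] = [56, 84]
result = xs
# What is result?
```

xs starts as [11, 12, 18, 10, 18, 14] (length 6). The slice xs[1:3] covers indices [1, 2] with values [12, 18]. Replacing that slice with [56, 84] (same length) produces [11, 56, 84, 10, 18, 14].

[11, 56, 84, 10, 18, 14]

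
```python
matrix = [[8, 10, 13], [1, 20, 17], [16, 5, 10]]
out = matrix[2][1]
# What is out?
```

matrix[2] = [16, 5, 10]. Taking column 1 of that row yields 5.

5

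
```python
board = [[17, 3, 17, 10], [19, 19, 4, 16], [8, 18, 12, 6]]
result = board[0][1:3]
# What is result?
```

board[0] = [17, 3, 17, 10]. board[0] has length 4. The slice board[0][1:3] selects indices [1, 2] (1->3, 2->17), giving [3, 17].

[3, 17]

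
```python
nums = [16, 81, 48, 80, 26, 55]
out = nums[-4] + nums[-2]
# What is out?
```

nums has length 6. Negative index -4 maps to positive index 6 + (-4) = 2. nums[2] = 48.
nums has length 6. Negative index -2 maps to positive index 6 + (-2) = 4. nums[4] = 26.
Sum: 48 + 26 = 74.

74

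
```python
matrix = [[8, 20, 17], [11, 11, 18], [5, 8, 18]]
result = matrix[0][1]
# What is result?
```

matrix[0] = [8, 20, 17]. Taking column 1 of that row yields 20.

20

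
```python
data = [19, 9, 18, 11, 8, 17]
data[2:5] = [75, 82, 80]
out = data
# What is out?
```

data starts as [19, 9, 18, 11, 8, 17] (length 6). The slice data[2:5] covers indices [2, 3, 4] with values [18, 11, 8]. Replacing that slice with [75, 82, 80] (same length) produces [19, 9, 75, 82, 80, 17].

[19, 9, 75, 82, 80, 17]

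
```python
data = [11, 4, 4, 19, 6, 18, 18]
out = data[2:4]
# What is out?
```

data has length 7. The slice data[2:4] selects indices [2, 3] (2->4, 3->19), giving [4, 19].

[4, 19]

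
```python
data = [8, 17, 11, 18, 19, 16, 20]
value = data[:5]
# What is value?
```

data has length 7. The slice data[:5] selects indices [0, 1, 2, 3, 4] (0->8, 1->17, 2->11, 3->18, 4->19), giving [8, 17, 11, 18, 19].

[8, 17, 11, 18, 19]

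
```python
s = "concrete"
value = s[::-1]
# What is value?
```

s has length 8. The slice s[::-1] selects indices [7, 6, 5, 4, 3, 2, 1, 0] (7->'e', 6->'t', 5->'e', 4->'r', 3->'c', 2->'n', 1->'o', 0->'c'), giving 'etercnoc'.

'etercnoc'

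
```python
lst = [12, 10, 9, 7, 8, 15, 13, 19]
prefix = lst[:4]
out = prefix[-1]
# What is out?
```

lst has length 8. The slice lst[:4] selects indices [0, 1, 2, 3] (0->12, 1->10, 2->9, 3->7), giving [12, 10, 9, 7]. So prefix = [12, 10, 9, 7]. Then prefix[-1] = 7.

7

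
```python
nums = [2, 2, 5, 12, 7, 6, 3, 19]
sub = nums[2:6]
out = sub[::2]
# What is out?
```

nums has length 8. The slice nums[2:6] selects indices [2, 3, 4, 5] (2->5, 3->12, 4->7, 5->6), giving [5, 12, 7, 6]. So sub = [5, 12, 7, 6]. sub has length 4. The slice sub[::2] selects indices [0, 2] (0->5, 2->7), giving [5, 7].

[5, 7]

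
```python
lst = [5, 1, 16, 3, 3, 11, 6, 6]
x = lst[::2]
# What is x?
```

lst has length 8. The slice lst[::2] selects indices [0, 2, 4, 6] (0->5, 2->16, 4->3, 6->6), giving [5, 16, 3, 6].

[5, 16, 3, 6]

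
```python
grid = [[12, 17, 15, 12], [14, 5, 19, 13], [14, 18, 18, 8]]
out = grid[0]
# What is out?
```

grid has 3 rows. Row 0 is [12, 17, 15, 12].

[12, 17, 15, 12]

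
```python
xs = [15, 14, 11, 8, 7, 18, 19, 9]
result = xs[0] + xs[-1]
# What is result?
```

xs has length 8. xs[0] = 15.
xs has length 8. Negative index -1 maps to positive index 8 + (-1) = 7. xs[7] = 9.
Sum: 15 + 9 = 24.

24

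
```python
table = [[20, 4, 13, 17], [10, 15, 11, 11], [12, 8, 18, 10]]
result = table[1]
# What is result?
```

table has 3 rows. Row 1 is [10, 15, 11, 11].

[10, 15, 11, 11]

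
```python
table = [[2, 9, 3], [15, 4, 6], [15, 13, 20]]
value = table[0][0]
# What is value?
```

table[0] = [2, 9, 3]. Taking column 0 of that row yields 2.

2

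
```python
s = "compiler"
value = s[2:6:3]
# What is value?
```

s has length 8. The slice s[2:6:3] selects indices [2, 5] (2->'m', 5->'l'), giving 'ml'.

'ml'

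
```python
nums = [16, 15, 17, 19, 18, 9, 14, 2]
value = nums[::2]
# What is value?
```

nums has length 8. The slice nums[::2] selects indices [0, 2, 4, 6] (0->16, 2->17, 4->18, 6->14), giving [16, 17, 18, 14].

[16, 17, 18, 14]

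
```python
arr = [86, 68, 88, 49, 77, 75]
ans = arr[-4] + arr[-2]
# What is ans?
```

arr has length 6. Negative index -4 maps to positive index 6 + (-4) = 2. arr[2] = 88.
arr has length 6. Negative index -2 maps to positive index 6 + (-2) = 4. arr[4] = 77.
Sum: 88 + 77 = 165.

165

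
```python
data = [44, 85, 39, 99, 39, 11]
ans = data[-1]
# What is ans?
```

data has length 6. Negative index -1 maps to positive index 6 + (-1) = 5. data[5] = 11.

11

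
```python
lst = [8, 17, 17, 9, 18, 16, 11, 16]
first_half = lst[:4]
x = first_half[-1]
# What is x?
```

lst has length 8. The slice lst[:4] selects indices [0, 1, 2, 3] (0->8, 1->17, 2->17, 3->9), giving [8, 17, 17, 9]. So first_half = [8, 17, 17, 9]. Then first_half[-1] = 9.

9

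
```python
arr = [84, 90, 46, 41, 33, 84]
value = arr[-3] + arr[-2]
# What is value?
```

arr has length 6. Negative index -3 maps to positive index 6 + (-3) = 3. arr[3] = 41.
arr has length 6. Negative index -2 maps to positive index 6 + (-2) = 4. arr[4] = 33.
Sum: 41 + 33 = 74.

74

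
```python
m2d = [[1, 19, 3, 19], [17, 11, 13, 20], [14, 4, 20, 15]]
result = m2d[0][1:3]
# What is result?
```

m2d[0] = [1, 19, 3, 19]. m2d[0] has length 4. The slice m2d[0][1:3] selects indices [1, 2] (1->19, 2->3), giving [19, 3].

[19, 3]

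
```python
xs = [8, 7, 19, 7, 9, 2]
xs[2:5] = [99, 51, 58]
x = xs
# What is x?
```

xs starts as [8, 7, 19, 7, 9, 2] (length 6). The slice xs[2:5] covers indices [2, 3, 4] with values [19, 7, 9]. Replacing that slice with [99, 51, 58] (same length) produces [8, 7, 99, 51, 58, 2].

[8, 7, 99, 51, 58, 2]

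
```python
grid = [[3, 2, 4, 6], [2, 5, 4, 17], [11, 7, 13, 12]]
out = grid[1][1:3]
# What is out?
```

grid[1] = [2, 5, 4, 17]. grid[1] has length 4. The slice grid[1][1:3] selects indices [1, 2] (1->5, 2->4), giving [5, 4].

[5, 4]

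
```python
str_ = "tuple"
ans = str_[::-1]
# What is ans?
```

str_ has length 5. The slice str_[::-1] selects indices [4, 3, 2, 1, 0] (4->'e', 3->'l', 2->'p', 1->'u', 0->'t'), giving 'elput'.

'elput'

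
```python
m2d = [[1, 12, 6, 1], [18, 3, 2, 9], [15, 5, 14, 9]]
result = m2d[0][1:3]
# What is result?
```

m2d[0] = [1, 12, 6, 1]. m2d[0] has length 4. The slice m2d[0][1:3] selects indices [1, 2] (1->12, 2->6), giving [12, 6].

[12, 6]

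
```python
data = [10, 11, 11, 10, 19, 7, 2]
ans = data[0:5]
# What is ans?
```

data has length 7. The slice data[0:5] selects indices [0, 1, 2, 3, 4] (0->10, 1->11, 2->11, 3->10, 4->19), giving [10, 11, 11, 10, 19].

[10, 11, 11, 10, 19]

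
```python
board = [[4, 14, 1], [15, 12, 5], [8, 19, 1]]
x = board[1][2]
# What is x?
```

board[1] = [15, 12, 5]. Taking column 2 of that row yields 5.

5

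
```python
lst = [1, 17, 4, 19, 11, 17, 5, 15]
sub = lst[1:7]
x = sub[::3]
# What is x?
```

lst has length 8. The slice lst[1:7] selects indices [1, 2, 3, 4, 5, 6] (1->17, 2->4, 3->19, 4->11, 5->17, 6->5), giving [17, 4, 19, 11, 17, 5]. So sub = [17, 4, 19, 11, 17, 5]. sub has length 6. The slice sub[::3] selects indices [0, 3] (0->17, 3->11), giving [17, 11].

[17, 11]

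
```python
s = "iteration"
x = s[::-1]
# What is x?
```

s has length 9. The slice s[::-1] selects indices [8, 7, 6, 5, 4, 3, 2, 1, 0] (8->'n', 7->'o', 6->'i', 5->'t', 4->'a', 3->'r', 2->'e', 1->'t', 0->'i'), giving 'noitareti'.

'noitareti'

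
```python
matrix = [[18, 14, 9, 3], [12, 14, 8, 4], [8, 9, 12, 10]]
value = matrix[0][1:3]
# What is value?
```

matrix[0] = [18, 14, 9, 3]. matrix[0] has length 4. The slice matrix[0][1:3] selects indices [1, 2] (1->14, 2->9), giving [14, 9].

[14, 9]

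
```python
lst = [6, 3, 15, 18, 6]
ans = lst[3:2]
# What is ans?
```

lst has length 5. The slice lst[3:2] resolves to an empty index range, so the result is [].

[]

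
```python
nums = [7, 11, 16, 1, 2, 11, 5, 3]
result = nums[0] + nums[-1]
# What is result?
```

nums has length 8. nums[0] = 7.
nums has length 8. Negative index -1 maps to positive index 8 + (-1) = 7. nums[7] = 3.
Sum: 7 + 3 = 10.

10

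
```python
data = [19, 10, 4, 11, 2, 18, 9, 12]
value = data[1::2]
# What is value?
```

data has length 8. The slice data[1::2] selects indices [1, 3, 5, 7] (1->10, 3->11, 5->18, 7->12), giving [10, 11, 18, 12].

[10, 11, 18, 12]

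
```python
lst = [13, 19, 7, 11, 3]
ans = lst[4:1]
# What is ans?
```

lst has length 5. The slice lst[4:1] resolves to an empty index range, so the result is [].

[]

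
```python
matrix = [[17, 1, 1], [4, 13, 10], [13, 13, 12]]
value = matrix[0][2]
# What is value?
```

matrix[0] = [17, 1, 1]. Taking column 2 of that row yields 1.

1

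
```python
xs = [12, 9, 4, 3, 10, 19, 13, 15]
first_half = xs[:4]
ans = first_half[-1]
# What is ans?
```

xs has length 8. The slice xs[:4] selects indices [0, 1, 2, 3] (0->12, 1->9, 2->4, 3->3), giving [12, 9, 4, 3]. So first_half = [12, 9, 4, 3]. Then first_half[-1] = 3.

3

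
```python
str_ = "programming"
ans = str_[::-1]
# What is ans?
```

str_ has length 11. The slice str_[::-1] selects indices [10, 9, 8, 7, 6, 5, 4, 3, 2, 1, 0] (10->'g', 9->'n', 8->'i', 7->'m', 6->'m', 5->'a', 4->'r', 3->'g', 2->'o', 1->'r', 0->'p'), giving 'gnimmargorp'.

'gnimmargorp'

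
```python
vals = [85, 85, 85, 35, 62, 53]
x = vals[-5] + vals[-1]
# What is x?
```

vals has length 6. Negative index -5 maps to positive index 6 + (-5) = 1. vals[1] = 85.
vals has length 6. Negative index -1 maps to positive index 6 + (-1) = 5. vals[5] = 53.
Sum: 85 + 53 = 138.

138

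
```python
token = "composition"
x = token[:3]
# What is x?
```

token has length 11. The slice token[:3] selects indices [0, 1, 2] (0->'c', 1->'o', 2->'m'), giving 'com'.

'com'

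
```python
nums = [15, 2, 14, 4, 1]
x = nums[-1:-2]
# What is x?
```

nums has length 5. The slice nums[-1:-2] resolves to an empty index range, so the result is [].

[]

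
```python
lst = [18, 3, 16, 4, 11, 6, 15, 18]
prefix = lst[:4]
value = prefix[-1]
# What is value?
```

lst has length 8. The slice lst[:4] selects indices [0, 1, 2, 3] (0->18, 1->3, 2->16, 3->4), giving [18, 3, 16, 4]. So prefix = [18, 3, 16, 4]. Then prefix[-1] = 4.

4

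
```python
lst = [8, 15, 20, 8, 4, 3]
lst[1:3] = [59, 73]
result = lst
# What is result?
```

lst starts as [8, 15, 20, 8, 4, 3] (length 6). The slice lst[1:3] covers indices [1, 2] with values [15, 20]. Replacing that slice with [59, 73] (same length) produces [8, 59, 73, 8, 4, 3].

[8, 59, 73, 8, 4, 3]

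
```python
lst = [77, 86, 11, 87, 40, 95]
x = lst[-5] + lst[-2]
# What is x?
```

lst has length 6. Negative index -5 maps to positive index 6 + (-5) = 1. lst[1] = 86.
lst has length 6. Negative index -2 maps to positive index 6 + (-2) = 4. lst[4] = 40.
Sum: 86 + 40 = 126.

126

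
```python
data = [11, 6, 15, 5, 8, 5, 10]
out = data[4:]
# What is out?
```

data has length 7. The slice data[4:] selects indices [4, 5, 6] (4->8, 5->5, 6->10), giving [8, 5, 10].

[8, 5, 10]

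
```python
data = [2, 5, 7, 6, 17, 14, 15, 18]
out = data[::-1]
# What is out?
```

data has length 8. The slice data[::-1] selects indices [7, 6, 5, 4, 3, 2, 1, 0] (7->18, 6->15, 5->14, 4->17, 3->6, 2->7, 1->5, 0->2), giving [18, 15, 14, 17, 6, 7, 5, 2].

[18, 15, 14, 17, 6, 7, 5, 2]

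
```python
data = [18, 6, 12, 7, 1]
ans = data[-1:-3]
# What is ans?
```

data has length 5. The slice data[-1:-3] resolves to an empty index range, so the result is [].

[]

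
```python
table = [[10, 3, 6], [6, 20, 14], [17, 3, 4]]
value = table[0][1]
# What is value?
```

table[0] = [10, 3, 6]. Taking column 1 of that row yields 3.

3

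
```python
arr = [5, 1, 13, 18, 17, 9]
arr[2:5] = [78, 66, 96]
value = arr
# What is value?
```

arr starts as [5, 1, 13, 18, 17, 9] (length 6). The slice arr[2:5] covers indices [2, 3, 4] with values [13, 18, 17]. Replacing that slice with [78, 66, 96] (same length) produces [5, 1, 78, 66, 96, 9].

[5, 1, 78, 66, 96, 9]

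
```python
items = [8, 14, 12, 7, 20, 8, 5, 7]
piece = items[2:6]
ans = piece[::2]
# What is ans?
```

items has length 8. The slice items[2:6] selects indices [2, 3, 4, 5] (2->12, 3->7, 4->20, 5->8), giving [12, 7, 20, 8]. So piece = [12, 7, 20, 8]. piece has length 4. The slice piece[::2] selects indices [0, 2] (0->12, 2->20), giving [12, 20].

[12, 20]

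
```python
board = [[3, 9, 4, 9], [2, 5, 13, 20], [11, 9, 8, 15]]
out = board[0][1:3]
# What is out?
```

board[0] = [3, 9, 4, 9]. board[0] has length 4. The slice board[0][1:3] selects indices [1, 2] (1->9, 2->4), giving [9, 4].

[9, 4]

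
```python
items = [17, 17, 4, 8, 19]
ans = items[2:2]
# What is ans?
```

items has length 5. The slice items[2:2] resolves to an empty index range, so the result is [].

[]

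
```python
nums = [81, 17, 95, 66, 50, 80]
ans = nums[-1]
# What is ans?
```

nums has length 6. Negative index -1 maps to positive index 6 + (-1) = 5. nums[5] = 80.

80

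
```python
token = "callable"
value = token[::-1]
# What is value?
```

token has length 8. The slice token[::-1] selects indices [7, 6, 5, 4, 3, 2, 1, 0] (7->'e', 6->'l', 5->'b', 4->'a', 3->'l', 2->'l', 1->'a', 0->'c'), giving 'elballac'.

'elballac'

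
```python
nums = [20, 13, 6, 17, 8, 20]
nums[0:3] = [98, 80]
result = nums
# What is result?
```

nums starts as [20, 13, 6, 17, 8, 20] (length 6). The slice nums[0:3] covers indices [0, 1, 2] with values [20, 13, 6]. Replacing that slice with [98, 80] (different length) produces [98, 80, 17, 8, 20].

[98, 80, 17, 8, 20]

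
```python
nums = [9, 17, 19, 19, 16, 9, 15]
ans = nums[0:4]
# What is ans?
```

nums has length 7. The slice nums[0:4] selects indices [0, 1, 2, 3] (0->9, 1->17, 2->19, 3->19), giving [9, 17, 19, 19].

[9, 17, 19, 19]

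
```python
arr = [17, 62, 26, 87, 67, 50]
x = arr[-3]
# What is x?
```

arr has length 6. Negative index -3 maps to positive index 6 + (-3) = 3. arr[3] = 87.

87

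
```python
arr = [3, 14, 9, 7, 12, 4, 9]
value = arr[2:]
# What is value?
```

arr has length 7. The slice arr[2:] selects indices [2, 3, 4, 5, 6] (2->9, 3->7, 4->12, 5->4, 6->9), giving [9, 7, 12, 4, 9].

[9, 7, 12, 4, 9]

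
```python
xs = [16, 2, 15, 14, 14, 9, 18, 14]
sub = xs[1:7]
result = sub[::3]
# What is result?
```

xs has length 8. The slice xs[1:7] selects indices [1, 2, 3, 4, 5, 6] (1->2, 2->15, 3->14, 4->14, 5->9, 6->18), giving [2, 15, 14, 14, 9, 18]. So sub = [2, 15, 14, 14, 9, 18]. sub has length 6. The slice sub[::3] selects indices [0, 3] (0->2, 3->14), giving [2, 14].

[2, 14]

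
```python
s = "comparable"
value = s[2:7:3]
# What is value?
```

s has length 10. The slice s[2:7:3] selects indices [2, 5] (2->'m', 5->'r'), giving 'mr'.

'mr'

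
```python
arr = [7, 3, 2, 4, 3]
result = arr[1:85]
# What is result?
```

arr has length 5. The slice arr[1:85] selects indices [1, 2, 3, 4] (1->3, 2->2, 3->4, 4->3), giving [3, 2, 4, 3].

[3, 2, 4, 3]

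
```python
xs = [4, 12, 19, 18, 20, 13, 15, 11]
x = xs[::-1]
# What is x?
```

xs has length 8. The slice xs[::-1] selects indices [7, 6, 5, 4, 3, 2, 1, 0] (7->11, 6->15, 5->13, 4->20, 3->18, 2->19, 1->12, 0->4), giving [11, 15, 13, 20, 18, 19, 12, 4].

[11, 15, 13, 20, 18, 19, 12, 4]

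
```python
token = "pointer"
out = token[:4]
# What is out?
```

token has length 7. The slice token[:4] selects indices [0, 1, 2, 3] (0->'p', 1->'o', 2->'i', 3->'n'), giving 'poin'.

'poin'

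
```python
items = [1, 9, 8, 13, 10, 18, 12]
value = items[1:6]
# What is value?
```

items has length 7. The slice items[1:6] selects indices [1, 2, 3, 4, 5] (1->9, 2->8, 3->13, 4->10, 5->18), giving [9, 8, 13, 10, 18].

[9, 8, 13, 10, 18]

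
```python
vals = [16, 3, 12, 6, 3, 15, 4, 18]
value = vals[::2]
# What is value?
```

vals has length 8. The slice vals[::2] selects indices [0, 2, 4, 6] (0->16, 2->12, 4->3, 6->4), giving [16, 12, 3, 4].

[16, 12, 3, 4]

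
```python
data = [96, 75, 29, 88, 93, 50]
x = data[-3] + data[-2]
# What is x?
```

data has length 6. Negative index -3 maps to positive index 6 + (-3) = 3. data[3] = 88.
data has length 6. Negative index -2 maps to positive index 6 + (-2) = 4. data[4] = 93.
Sum: 88 + 93 = 181.

181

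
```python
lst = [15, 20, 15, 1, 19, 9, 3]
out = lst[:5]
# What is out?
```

lst has length 7. The slice lst[:5] selects indices [0, 1, 2, 3, 4] (0->15, 1->20, 2->15, 3->1, 4->19), giving [15, 20, 15, 1, 19].

[15, 20, 15, 1, 19]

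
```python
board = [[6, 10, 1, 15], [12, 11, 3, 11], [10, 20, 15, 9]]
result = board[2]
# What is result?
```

board has 3 rows. Row 2 is [10, 20, 15, 9].

[10, 20, 15, 9]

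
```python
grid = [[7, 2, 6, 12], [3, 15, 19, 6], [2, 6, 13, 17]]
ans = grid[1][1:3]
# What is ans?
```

grid[1] = [3, 15, 19, 6]. grid[1] has length 4. The slice grid[1][1:3] selects indices [1, 2] (1->15, 2->19), giving [15, 19].

[15, 19]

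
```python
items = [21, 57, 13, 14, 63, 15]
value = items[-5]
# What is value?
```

items has length 6. Negative index -5 maps to positive index 6 + (-5) = 1. items[1] = 57.

57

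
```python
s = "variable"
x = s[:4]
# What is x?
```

s has length 8. The slice s[:4] selects indices [0, 1, 2, 3] (0->'v', 1->'a', 2->'r', 3->'i'), giving 'vari'.

'vari'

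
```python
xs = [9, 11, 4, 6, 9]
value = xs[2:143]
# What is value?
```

xs has length 5. The slice xs[2:143] selects indices [2, 3, 4] (2->4, 3->6, 4->9), giving [4, 6, 9].

[4, 6, 9]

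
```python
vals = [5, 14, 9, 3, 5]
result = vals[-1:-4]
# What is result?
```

vals has length 5. The slice vals[-1:-4] resolves to an empty index range, so the result is [].

[]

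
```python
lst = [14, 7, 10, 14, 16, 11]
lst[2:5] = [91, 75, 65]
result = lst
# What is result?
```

lst starts as [14, 7, 10, 14, 16, 11] (length 6). The slice lst[2:5] covers indices [2, 3, 4] with values [10, 14, 16]. Replacing that slice with [91, 75, 65] (same length) produces [14, 7, 91, 75, 65, 11].

[14, 7, 91, 75, 65, 11]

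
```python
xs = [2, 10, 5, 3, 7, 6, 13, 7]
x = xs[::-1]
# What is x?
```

xs has length 8. The slice xs[::-1] selects indices [7, 6, 5, 4, 3, 2, 1, 0] (7->7, 6->13, 5->6, 4->7, 3->3, 2->5, 1->10, 0->2), giving [7, 13, 6, 7, 3, 5, 10, 2].

[7, 13, 6, 7, 3, 5, 10, 2]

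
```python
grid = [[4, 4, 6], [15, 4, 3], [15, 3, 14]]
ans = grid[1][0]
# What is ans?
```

grid[1] = [15, 4, 3]. Taking column 0 of that row yields 15.

15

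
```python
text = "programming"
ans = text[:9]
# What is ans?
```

text has length 11. The slice text[:9] selects indices [0, 1, 2, 3, 4, 5, 6, 7, 8] (0->'p', 1->'r', 2->'o', 3->'g', 4->'r', 5->'a', 6->'m', 7->'m', 8->'i'), giving 'programmi'.

'programmi'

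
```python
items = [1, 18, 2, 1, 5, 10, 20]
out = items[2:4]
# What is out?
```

items has length 7. The slice items[2:4] selects indices [2, 3] (2->2, 3->1), giving [2, 1].

[2, 1]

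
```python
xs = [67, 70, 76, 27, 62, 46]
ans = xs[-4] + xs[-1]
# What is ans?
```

xs has length 6. Negative index -4 maps to positive index 6 + (-4) = 2. xs[2] = 76.
xs has length 6. Negative index -1 maps to positive index 6 + (-1) = 5. xs[5] = 46.
Sum: 76 + 46 = 122.

122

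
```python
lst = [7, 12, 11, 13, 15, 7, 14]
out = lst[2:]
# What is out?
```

lst has length 7. The slice lst[2:] selects indices [2, 3, 4, 5, 6] (2->11, 3->13, 4->15, 5->7, 6->14), giving [11, 13, 15, 7, 14].

[11, 13, 15, 7, 14]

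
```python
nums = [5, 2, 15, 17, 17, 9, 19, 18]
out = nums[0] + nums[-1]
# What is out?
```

nums has length 8. nums[0] = 5.
nums has length 8. Negative index -1 maps to positive index 8 + (-1) = 7. nums[7] = 18.
Sum: 5 + 18 = 23.

23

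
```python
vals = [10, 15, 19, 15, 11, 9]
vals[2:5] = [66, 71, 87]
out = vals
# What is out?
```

vals starts as [10, 15, 19, 15, 11, 9] (length 6). The slice vals[2:5] covers indices [2, 3, 4] with values [19, 15, 11]. Replacing that slice with [66, 71, 87] (same length) produces [10, 15, 66, 71, 87, 9].

[10, 15, 66, 71, 87, 9]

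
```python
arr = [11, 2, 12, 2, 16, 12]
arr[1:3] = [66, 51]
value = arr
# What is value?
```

arr starts as [11, 2, 12, 2, 16, 12] (length 6). The slice arr[1:3] covers indices [1, 2] with values [2, 12]. Replacing that slice with [66, 51] (same length) produces [11, 66, 51, 2, 16, 12].

[11, 66, 51, 2, 16, 12]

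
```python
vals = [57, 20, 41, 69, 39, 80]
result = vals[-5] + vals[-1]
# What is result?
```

vals has length 6. Negative index -5 maps to positive index 6 + (-5) = 1. vals[1] = 20.
vals has length 6. Negative index -1 maps to positive index 6 + (-1) = 5. vals[5] = 80.
Sum: 20 + 80 = 100.

100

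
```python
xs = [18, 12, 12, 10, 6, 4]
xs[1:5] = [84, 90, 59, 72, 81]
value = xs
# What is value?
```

xs starts as [18, 12, 12, 10, 6, 4] (length 6). The slice xs[1:5] covers indices [1, 2, 3, 4] with values [12, 12, 10, 6]. Replacing that slice with [84, 90, 59, 72, 81] (different length) produces [18, 84, 90, 59, 72, 81, 4].

[18, 84, 90, 59, 72, 81, 4]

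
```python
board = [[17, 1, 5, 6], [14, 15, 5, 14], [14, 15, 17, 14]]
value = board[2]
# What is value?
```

board has 3 rows. Row 2 is [14, 15, 17, 14].

[14, 15, 17, 14]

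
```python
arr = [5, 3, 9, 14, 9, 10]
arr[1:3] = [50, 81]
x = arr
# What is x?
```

arr starts as [5, 3, 9, 14, 9, 10] (length 6). The slice arr[1:3] covers indices [1, 2] with values [3, 9]. Replacing that slice with [50, 81] (same length) produces [5, 50, 81, 14, 9, 10].

[5, 50, 81, 14, 9, 10]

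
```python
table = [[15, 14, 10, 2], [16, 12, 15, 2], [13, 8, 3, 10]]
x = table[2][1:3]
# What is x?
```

table[2] = [13, 8, 3, 10]. table[2] has length 4. The slice table[2][1:3] selects indices [1, 2] (1->8, 2->3), giving [8, 3].

[8, 3]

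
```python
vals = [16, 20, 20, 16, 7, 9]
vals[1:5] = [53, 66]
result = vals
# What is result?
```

vals starts as [16, 20, 20, 16, 7, 9] (length 6). The slice vals[1:5] covers indices [1, 2, 3, 4] with values [20, 20, 16, 7]. Replacing that slice with [53, 66] (different length) produces [16, 53, 66, 9].

[16, 53, 66, 9]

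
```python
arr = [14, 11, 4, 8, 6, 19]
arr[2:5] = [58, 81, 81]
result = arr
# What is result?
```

arr starts as [14, 11, 4, 8, 6, 19] (length 6). The slice arr[2:5] covers indices [2, 3, 4] with values [4, 8, 6]. Replacing that slice with [58, 81, 81] (same length) produces [14, 11, 58, 81, 81, 19].

[14, 11, 58, 81, 81, 19]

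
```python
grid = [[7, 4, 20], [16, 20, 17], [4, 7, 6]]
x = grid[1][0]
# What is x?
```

grid[1] = [16, 20, 17]. Taking column 0 of that row yields 16.

16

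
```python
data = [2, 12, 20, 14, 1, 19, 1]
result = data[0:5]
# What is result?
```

data has length 7. The slice data[0:5] selects indices [0, 1, 2, 3, 4] (0->2, 1->12, 2->20, 3->14, 4->1), giving [2, 12, 20, 14, 1].

[2, 12, 20, 14, 1]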